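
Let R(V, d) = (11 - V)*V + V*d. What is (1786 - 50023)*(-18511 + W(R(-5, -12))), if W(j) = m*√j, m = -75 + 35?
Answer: 892915107 + 3858960*I*√5 ≈ 8.9291e+8 + 8.6289e+6*I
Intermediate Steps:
m = -40
R(V, d) = V*d + V*(11 - V) (R(V, d) = V*(11 - V) + V*d = V*d + V*(11 - V))
W(j) = -40*√j
(1786 - 50023)*(-18511 + W(R(-5, -12))) = (1786 - 50023)*(-18511 - 40*I*√5*√(11 - 12 - 1*(-5))) = -48237*(-18511 - 40*I*√5*√(11 - 12 + 5)) = -48237*(-18511 - 40*2*I*√5) = -48237*(-18511 - 80*I*√5) = 892915107 + 3858960*I*√5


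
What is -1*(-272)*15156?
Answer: 4122432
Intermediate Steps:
-1*(-272)*15156 = 272*15156 = 4122432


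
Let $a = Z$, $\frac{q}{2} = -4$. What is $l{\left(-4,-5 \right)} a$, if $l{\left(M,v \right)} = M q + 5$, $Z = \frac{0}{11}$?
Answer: $0$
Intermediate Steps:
$q = -8$ ($q = 2 \left(-4\right) = -8$)
$Z = 0$ ($Z = 0 \cdot \frac{1}{11} = 0$)
$l{\left(M,v \right)} = 5 - 8 M$ ($l{\left(M,v \right)} = M \left(-8\right) + 5 = - 8 M + 5 = 5 - 8 M$)
$a = 0$
$l{\left(-4,-5 \right)} a = \left(5 - -32\right) 0 = \left(5 + 32\right) 0 = 37 \cdot 0 = 0$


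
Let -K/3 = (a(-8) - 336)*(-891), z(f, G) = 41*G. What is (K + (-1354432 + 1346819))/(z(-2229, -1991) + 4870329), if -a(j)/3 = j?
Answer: -841589/4788698 ≈ -0.17574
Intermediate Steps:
a(j) = -3*j
K = -833976 (K = -3*(-3*(-8) - 336)*(-891) = -3*(24 - 336)*(-891) = -(-936)*(-891) = -3*277992 = -833976)
(K + (-1354432 + 1346819))/(z(-2229, -1991) + 4870329) = (-833976 + (-1354432 + 1346819))/(41*(-1991) + 4870329) = (-833976 - 7613)/(-81631 + 4870329) = -841589/4788698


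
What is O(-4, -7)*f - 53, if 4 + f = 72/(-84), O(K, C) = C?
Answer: -19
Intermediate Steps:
f = -34/7 (f = -4 + 72/(-84) = -4 + 72*(-1/84) = -4 - 6/7 = -34/7 ≈ -4.8571)
O(-4, -7)*f - 53 = -7*(-34/7) - 53 = 34 - 53 = -19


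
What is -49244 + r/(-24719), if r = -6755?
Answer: -1217255681/24719 ≈ -49244.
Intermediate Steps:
-49244 + r/(-24719) = -49244 - 6755/(-24719) = -49244 - 6755*(-1/24719) = -49244 + 6755/24719 = -1217255681/24719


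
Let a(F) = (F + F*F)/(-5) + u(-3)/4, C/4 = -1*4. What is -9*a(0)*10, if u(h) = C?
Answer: 360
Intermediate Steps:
C = -16 (C = 4*(-1*4) = 4*(-4) = -16)
u(h) = -16
a(F) = -4 - F/5 - F²/5 (a(F) = (F + F*F)/(-5) - 16/4 = (F + F²)*(-⅕) - 16*¼ = (-F/5 - F²/5) - 4 = -4 - F/5 - F²/5)
-9*a(0)*10 = -9*(-4 - ⅕*0 - ⅕*0²)*10 = -9*(-4 + 0 - ⅕*0)*10 = -9*(-4 + 0 + 0)*10 = -9*(-4)*10 = 36*10 = 360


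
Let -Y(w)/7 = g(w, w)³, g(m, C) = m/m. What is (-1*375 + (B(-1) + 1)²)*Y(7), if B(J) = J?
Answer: 2625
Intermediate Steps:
g(m, C) = 1
Y(w) = -7 (Y(w) = -7*1³ = -7*1 = -7)
(-1*375 + (B(-1) + 1)²)*Y(7) = (-1*375 + (-1 + 1)²)*(-7) = (-375 + 0²)*(-7) = (-375 + 0)*(-7) = -375*(-7) = 2625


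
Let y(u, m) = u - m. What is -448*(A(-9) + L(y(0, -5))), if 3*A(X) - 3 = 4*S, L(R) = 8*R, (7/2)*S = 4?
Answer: -57152/3 ≈ -19051.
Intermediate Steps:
S = 8/7 (S = (2/7)*4 = 8/7 ≈ 1.1429)
A(X) = 53/21 (A(X) = 1 + (4*(8/7))/3 = 1 + (1/3)*(32/7) = 1 + 32/21 = 53/21)
-448*(A(-9) + L(y(0, -5))) = -448*(53/21 + 8*(0 - 1*(-5))) = -448*(53/21 + 8*(0 + 5)) = -448*(53/21 + 8*5) = -448*(53/21 + 40) = -448*893/21 = -57152/3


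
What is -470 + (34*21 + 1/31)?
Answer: 7565/31 ≈ 244.03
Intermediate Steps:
-470 + (34*21 + 1/31) = -470 + (714 + 1/31) = -470 + 22135/31 = 7565/31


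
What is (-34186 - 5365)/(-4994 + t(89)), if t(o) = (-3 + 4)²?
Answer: 39551/4993 ≈ 7.9213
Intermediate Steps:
t(o) = 1 (t(o) = 1² = 1)
(-34186 - 5365)/(-4994 + t(89)) = (-34186 - 5365)/(-4994 + 1) = -39551/(-4993) = -39551*(-1/4993) = 39551/4993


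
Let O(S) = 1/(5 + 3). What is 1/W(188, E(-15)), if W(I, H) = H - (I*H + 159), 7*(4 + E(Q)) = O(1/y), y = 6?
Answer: 56/32797 ≈ 0.0017075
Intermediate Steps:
O(S) = ⅛ (O(S) = 1/8 = ⅛)
E(Q) = -223/56 (E(Q) = -4 + (⅐)*(⅛) = -4 + 1/56 = -223/56)
W(I, H) = -159 + H - H*I (W(I, H) = H - (H*I + 159) = H - (159 + H*I) = H + (-159 - H*I) = -159 + H - H*I)
1/W(188, E(-15)) = 1/(-159 - 223/56 - 1*(-223/56)*188) = 1/(-159 - 223/56 + 10481/14) = 1/(32797/56) = 56/32797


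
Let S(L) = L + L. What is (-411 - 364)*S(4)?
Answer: -6200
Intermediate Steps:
S(L) = 2*L
(-411 - 364)*S(4) = (-411 - 364)*(2*4) = -775*8 = -6200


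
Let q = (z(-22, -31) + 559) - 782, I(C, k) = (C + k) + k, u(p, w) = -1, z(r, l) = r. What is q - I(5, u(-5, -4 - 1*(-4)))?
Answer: -248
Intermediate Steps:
I(C, k) = C + 2*k
q = -245 (q = (-22 + 559) - 782 = 537 - 782 = -245)
q - I(5, u(-5, -4 - 1*(-4))) = -245 - (5 + 2*(-1)) = -245 - (5 - 2) = -245 - 1*3 = -245 - 3 = -248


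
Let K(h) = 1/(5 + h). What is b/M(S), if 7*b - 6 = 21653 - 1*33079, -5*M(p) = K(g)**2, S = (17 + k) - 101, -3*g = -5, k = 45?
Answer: 22840000/63 ≈ 3.6254e+5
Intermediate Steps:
g = 5/3 (g = -1/3*(-5) = 5/3 ≈ 1.6667)
S = -39 (S = (17 + 45) - 101 = 62 - 101 = -39)
M(p) = -9/2000 (M(p) = -1/(5*(5 + 5/3)**2) = -(1/(20/3))**2/5 = -(3/20)**2/5 = -1/5*9/400 = -9/2000)
b = -11420/7 (b = 6/7 + (21653 - 1*33079)/7 = 6/7 + (21653 - 33079)/7 = 6/7 + (1/7)*(-11426) = 6/7 - 11426/7 = -11420/7 ≈ -1631.4)
b/M(S) = -11420/(7*(-9/2000)) = -11420/7*(-2000/9) = 22840000/63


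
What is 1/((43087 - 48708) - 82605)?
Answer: -1/88226 ≈ -1.1335e-5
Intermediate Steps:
1/((43087 - 48708) - 82605) = 1/(-5621 - 82605) = 1/(-88226) = -1/88226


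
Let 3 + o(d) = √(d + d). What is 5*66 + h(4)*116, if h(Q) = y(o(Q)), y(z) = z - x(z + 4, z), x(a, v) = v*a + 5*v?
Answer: 1142 - 464*√2 ≈ 485.80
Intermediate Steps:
x(a, v) = 5*v + a*v (x(a, v) = a*v + 5*v = 5*v + a*v)
o(d) = -3 + √2*√d (o(d) = -3 + √(d + d) = -3 + √(2*d) = -3 + √2*√d)
y(z) = z - z*(9 + z) (y(z) = z - z*(5 + (z + 4)) = z - z*(5 + (4 + z)) = z - z*(9 + z))
h(Q) = (-5 - √2*√Q)*(-3 + √2*√Q) (h(Q) = (-3 + √2*√Q)*(-8 - (-3 + √2*√Q)) = (-3 + √2*√Q)*(-8 + (3 - √2*√Q)) = (-3 + √2*√Q)*(-5 - √2*√Q) = (-5 - √2*√Q)*(-3 + √2*√Q))
5*66 + h(4)*116 = 5*66 + (15 - 2*4 - 2*√2*√4)*116 = 330 + (15 - 8 - 2*√2*2)*116 = 330 + (15 - 8 - 4*√2)*116 = 330 + (7 - 4*√2)*116 = 330 + (812 - 464*√2) = 1142 - 464*√2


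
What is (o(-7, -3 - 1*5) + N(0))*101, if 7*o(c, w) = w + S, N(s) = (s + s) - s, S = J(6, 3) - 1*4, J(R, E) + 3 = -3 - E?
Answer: -303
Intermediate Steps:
J(R, E) = -6 - E (J(R, E) = -3 + (-3 - E) = -6 - E)
S = -13 (S = (-6 - 1*3) - 1*4 = (-6 - 3) - 4 = -9 - 4 = -13)
N(s) = s (N(s) = 2*s - s = s)
o(c, w) = -13/7 + w/7 (o(c, w) = (w - 13)/7 = (-13 + w)/7 = -13/7 + w/7)
(o(-7, -3 - 1*5) + N(0))*101 = ((-13/7 + (-3 - 1*5)/7) + 0)*101 = ((-13/7 + (-3 - 5)/7) + 0)*101 = ((-13/7 + (⅐)*(-8)) + 0)*101 = ((-13/7 - 8/7) + 0)*101 = (-3 + 0)*101 = -3*101 = -303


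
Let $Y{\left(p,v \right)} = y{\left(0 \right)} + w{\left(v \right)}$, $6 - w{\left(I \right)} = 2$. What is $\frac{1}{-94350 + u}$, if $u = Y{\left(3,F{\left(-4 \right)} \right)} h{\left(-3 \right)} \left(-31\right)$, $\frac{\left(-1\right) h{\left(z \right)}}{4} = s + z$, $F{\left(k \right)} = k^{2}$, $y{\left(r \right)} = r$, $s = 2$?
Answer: $- \frac{1}{94846} \approx -1.0543 \cdot 10^{-5}$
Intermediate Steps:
$w{\left(I \right)} = 4$ ($w{\left(I \right)} = 6 - 2 = 4$)
$Y{\left(p,v \right)} = 4$ ($Y{\left(p,v \right)} = 0 + 4 = 4$)
$h{\left(z \right)} = -8 - 4 z$ ($h{\left(z \right)} = - 4 \left(2 + z\right) = -8 - 4 z$)
$u = -496$ ($u = 4 \left(-8 - -12\right) \left(-31\right) = 4 \left(-8 + 12\right) \left(-31\right) = 4 \cdot 4 \left(-31\right) = 16 \left(-31\right) = -496$)
$\frac{1}{-94350 + u} = \frac{1}{-94350 - 496} = \frac{1}{-94846} = - \frac{1}{94846}$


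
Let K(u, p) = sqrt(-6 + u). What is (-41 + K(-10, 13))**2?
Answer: 1665 - 328*I ≈ 1665.0 - 328.0*I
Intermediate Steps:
(-41 + K(-10, 13))**2 = (-41 + sqrt(-6 - 10))**2 = (-41 + sqrt(-16))**2 = (-41 + 4*I)**2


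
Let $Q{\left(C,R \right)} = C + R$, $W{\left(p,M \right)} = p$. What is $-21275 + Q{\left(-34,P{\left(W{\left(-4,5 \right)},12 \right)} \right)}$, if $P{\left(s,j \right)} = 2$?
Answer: $-21307$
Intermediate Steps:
$-21275 + Q{\left(-34,P{\left(W{\left(-4,5 \right)},12 \right)} \right)} = -21275 + \left(-34 + 2\right) = -21275 - 32 = -21307$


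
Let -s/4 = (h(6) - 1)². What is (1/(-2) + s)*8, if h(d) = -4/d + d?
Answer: -5444/9 ≈ -604.89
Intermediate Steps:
h(d) = d - 4/d
s = -676/9 (s = -4*((6 - 4/6) - 1)² = -4*((6 - 4*⅙) - 1)² = -4*((6 - ⅔) - 1)² = -4*(16/3 - 1)² = -4*(13/3)² = -4*169/9 = -676/9 ≈ -75.111)
(1/(-2) + s)*8 = (1/(-2) - 676/9)*8 = (-½ - 676/9)*8 = -1361/18*8 = -5444/9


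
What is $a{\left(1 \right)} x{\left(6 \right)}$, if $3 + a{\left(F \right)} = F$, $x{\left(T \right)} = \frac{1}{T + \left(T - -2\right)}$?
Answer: $- \frac{1}{7} \approx -0.14286$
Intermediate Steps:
$x{\left(T \right)} = \frac{1}{2 + 2 T}$ ($x{\left(T \right)} = \frac{1}{T + \left(T + 2\right)} = \frac{1}{T + \left(2 + T\right)} = \frac{1}{2 + 2 T}$)
$a{\left(F \right)} = -3 + F$
$a{\left(1 \right)} x{\left(6 \right)} = \left(-3 + 1\right) \frac{1}{2 \left(1 + 6\right)} = - 2 \frac{1}{2 \cdot 7} = - 2 \cdot \frac{1}{2} \cdot \frac{1}{7} = \left(-2\right) \frac{1}{14} = - \frac{1}{7}$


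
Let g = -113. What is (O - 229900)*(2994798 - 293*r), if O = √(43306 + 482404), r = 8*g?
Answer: -749398133000 + 3259670*√525710 ≈ -7.4703e+11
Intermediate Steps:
r = -904 (r = 8*(-113) = -904)
O = √525710 ≈ 725.06
(O - 229900)*(2994798 - 293*r) = (√525710 - 229900)*(2994798 - 293*(-904)) = (-229900 + √525710)*(2994798 + 264872) = (-229900 + √525710)*3259670 = -749398133000 + 3259670*√525710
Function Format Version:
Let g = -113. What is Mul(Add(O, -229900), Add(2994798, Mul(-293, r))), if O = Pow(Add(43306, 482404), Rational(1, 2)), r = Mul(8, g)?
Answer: Add(-749398133000, Mul(3259670, Pow(525710, Rational(1, 2)))) ≈ -7.4703e+11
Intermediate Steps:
r = -904 (r = Mul(8, -113) = -904)
O = Pow(525710, Rational(1, 2)) ≈ 725.06
Mul(Add(O, -229900), Add(2994798, Mul(-293, r))) = Mul(Add(Pow(525710, Rational(1, 2)), -229900), Add(2994798, Mul(-293, -904))) = Mul(Add(-229900, Pow(525710, Rational(1, 2))), Add(2994798, 264872)) = Mul(Add(-229900, Pow(525710, Rational(1, 2))), 3259670) = Add(-749398133000, Mul(3259670, Pow(525710, Rational(1, 2))))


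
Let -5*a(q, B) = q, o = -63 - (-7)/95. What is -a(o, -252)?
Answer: -5978/475 ≈ -12.585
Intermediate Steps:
o = -5978/95 (o = -63 - (-7)/95 = -63 - 1*(-7/95) = -63 + 7/95 = -5978/95 ≈ -62.926)
a(q, B) = -q/5
-a(o, -252) = -(-1)*(-5978)/(5*95) = -1*5978/475 = -5978/475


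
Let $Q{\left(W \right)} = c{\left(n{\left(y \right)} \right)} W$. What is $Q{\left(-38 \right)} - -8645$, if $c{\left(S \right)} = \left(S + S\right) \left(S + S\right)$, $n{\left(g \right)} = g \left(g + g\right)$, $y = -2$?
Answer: $-1083$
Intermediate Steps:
$n{\left(g \right)} = 2 g^{2}$ ($n{\left(g \right)} = g 2 g = 2 g^{2}$)
$c{\left(S \right)} = 4 S^{2}$ ($c{\left(S \right)} = 2 S 2 S = 4 S^{2}$)
$Q{\left(W \right)} = 256 W$ ($Q{\left(W \right)} = 4 \left(2 \left(-2\right)^{2}\right)^{2} W = 4 \left(2 \cdot 4\right)^{2} W = 4 \cdot 8^{2} W = 4 \cdot 64 W = 256 W$)
$Q{\left(-38 \right)} - -8645 = 256 \left(-38\right) - -8645 = -9728 + 8645 = -1083$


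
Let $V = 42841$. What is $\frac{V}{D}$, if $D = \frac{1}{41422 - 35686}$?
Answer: $245735976$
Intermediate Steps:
$D = \frac{1}{5736} \approx 0.00017434$
$\frac{V}{D} = 42841 \frac{1}{\frac{1}{5736}} = 42841 \cdot 5736 = 245735976$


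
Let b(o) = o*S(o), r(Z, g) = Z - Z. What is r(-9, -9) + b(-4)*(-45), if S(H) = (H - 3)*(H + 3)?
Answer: 1260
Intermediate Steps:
r(Z, g) = 0
S(H) = (-3 + H)*(3 + H)
b(o) = o*(-9 + o²)
r(-9, -9) + b(-4)*(-45) = 0 - 4*(-9 + (-4)²)*(-45) = 0 - 4*(-9 + 16)*(-45) = 0 - 4*7*(-45) = 0 - 28*(-45) = 0 + 1260 = 1260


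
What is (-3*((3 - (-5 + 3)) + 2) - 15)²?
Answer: 1296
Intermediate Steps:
(-3*((3 - (-5 + 3)) + 2) - 15)² = (-3*((3 - 1*(-2)) + 2) - 15)² = (-3*((3 + 2) + 2) - 15)² = (-3*(5 + 2) - 15)² = (-3*7 - 15)² = (-21 - 15)² = (-36)² = 1296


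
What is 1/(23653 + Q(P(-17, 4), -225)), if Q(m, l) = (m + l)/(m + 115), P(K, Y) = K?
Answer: 49/1158876 ≈ 4.2282e-5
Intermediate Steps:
Q(m, l) = (l + m)/(115 + m)
1/(23653 + Q(P(-17, 4), -225)) = 1/(23653 + (-225 - 17)/(115 - 17)) = 1/(23653 - 242/98) = 1/(23653 + (1/98)*(-242)) = 1/(23653 - 121/49) = 1/(1158876/49) = 49/1158876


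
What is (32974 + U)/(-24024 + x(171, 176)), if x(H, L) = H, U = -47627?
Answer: 14653/23853 ≈ 0.61430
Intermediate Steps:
(32974 + U)/(-24024 + x(171, 176)) = (32974 - 47627)/(-24024 + 171) = -14653/(-23853) = -14653*(-1/23853) = 14653/23853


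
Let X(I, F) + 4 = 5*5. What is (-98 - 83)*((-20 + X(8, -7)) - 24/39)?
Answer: -905/13 ≈ -69.615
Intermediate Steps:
X(I, F) = 21 (X(I, F) = -4 + 5*5 = -4 + 25 = 21)
(-98 - 83)*((-20 + X(8, -7)) - 24/39) = (-98 - 83)*((-20 + 21) - 24/39) = -181*(1 - 24*1/39) = -181*(1 - 8/13) = -181*5/13 = -905/13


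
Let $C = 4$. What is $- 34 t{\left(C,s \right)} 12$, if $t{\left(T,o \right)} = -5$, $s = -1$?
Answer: $2040$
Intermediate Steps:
$- 34 t{\left(C,s \right)} 12 = \left(-34\right) \left(-5\right) 12 = 170 \cdot 12 = 2040$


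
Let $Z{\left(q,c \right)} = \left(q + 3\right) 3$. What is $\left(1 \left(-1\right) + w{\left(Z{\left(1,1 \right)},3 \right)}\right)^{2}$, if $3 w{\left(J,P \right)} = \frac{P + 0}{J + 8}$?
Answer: $\frac{361}{400} \approx 0.9025$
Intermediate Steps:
$Z{\left(q,c \right)} = 9 + 3 q$ ($Z{\left(q,c \right)} = \left(3 + q\right) 3 = 9 + 3 q$)
$w{\left(J,P \right)} = \frac{P}{3 \left(8 + J\right)}$ ($w{\left(J,P \right)} = \frac{\left(P + 0\right) \frac{1}{J + 8}}{3} = \frac{P \frac{1}{8 + J}}{3} = \frac{P}{3 \left(8 + J\right)}$)
$\left(1 \left(-1\right) + w{\left(Z{\left(1,1 \right)},3 \right)}\right)^{2} = \left(1 \left(-1\right) + \frac{1}{3} \cdot 3 \frac{1}{8 + \left(9 + 3 \cdot 1\right)}\right)^{2} = \left(-1 + \frac{1}{3} \cdot 3 \frac{1}{8 + \left(9 + 3\right)}\right)^{2} = \left(-1 + \frac{1}{3} \cdot 3 \frac{1}{8 + 12}\right)^{2} = \left(-1 + \frac{1}{3} \cdot 3 \cdot \frac{1}{20}\right)^{2} = \left(-1 + \frac{1}{20}\right)^{2} = \left(- \frac{19}{20}\right)^{2} = \frac{361}{400}$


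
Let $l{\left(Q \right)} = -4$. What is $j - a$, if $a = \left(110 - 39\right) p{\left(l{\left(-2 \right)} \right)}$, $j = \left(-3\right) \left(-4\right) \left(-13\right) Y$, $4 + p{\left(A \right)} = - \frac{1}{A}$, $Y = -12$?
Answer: $\frac{8553}{4} \approx 2138.3$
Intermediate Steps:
$p{\left(A \right)} = -4 - \frac{1}{A}$
$j = 1872$ ($j = \left(-3\right) \left(-4\right) \left(-13\right) \left(-12\right) = 12 \left(-13\right) \left(-12\right) = \left(-156\right) \left(-12\right) = 1872$)
$a = - \frac{1065}{4}$ ($a = \left(110 - 39\right) \left(-4 - \frac{1}{-4}\right) = 71 \left(-4 - - \frac{1}{4}\right) = 71 \left(-4 + \frac{1}{4}\right) = 71 \left(- \frac{15}{4}\right) = - \frac{1065}{4} \approx -266.25$)
$j - a = 1872 - - \frac{1065}{4} = 1872 + \frac{1065}{4} = \frac{8553}{4}$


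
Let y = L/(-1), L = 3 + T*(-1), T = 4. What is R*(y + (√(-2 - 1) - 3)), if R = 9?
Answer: -18 + 9*I*√3 ≈ -18.0 + 15.588*I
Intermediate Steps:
L = -1 (L = 3 + 4*(-1) = 3 - 4 = -1)
y = 1 (y = -1/(-1) = -1*(-1) = 1)
R*(y + (√(-2 - 1) - 3)) = 9*(1 + (√(-2 - 1) - 3)) = 9*(1 + (√(-3) - 3)) = 9*(1 + (I*√3 - 3)) = 9*(1 + (-3 + I*√3)) = 9*(-2 + I*√3) = -18 + 9*I*√3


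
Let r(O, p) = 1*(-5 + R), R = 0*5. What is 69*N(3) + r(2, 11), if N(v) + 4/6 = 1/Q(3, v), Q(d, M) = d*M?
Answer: -130/3 ≈ -43.333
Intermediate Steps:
Q(d, M) = M*d
R = 0
r(O, p) = -5 (r(O, p) = 1*(-5 + 0) = 1*(-5) = -5)
N(v) = -⅔ + 1/(3*v) (N(v) = -⅔ + 1/(v*3) = -⅔ + 1/(3*v))
69*N(3) + r(2, 11) = 69*((⅓)*(1 - 2*3)/3) - 5 = 69*((⅓)*(⅓)*(1 - 6)) - 5 = 69*((⅓)*(⅓)*(-5)) - 5 = 69*(-5/9) - 5 = -115/3 - 5 = -130/3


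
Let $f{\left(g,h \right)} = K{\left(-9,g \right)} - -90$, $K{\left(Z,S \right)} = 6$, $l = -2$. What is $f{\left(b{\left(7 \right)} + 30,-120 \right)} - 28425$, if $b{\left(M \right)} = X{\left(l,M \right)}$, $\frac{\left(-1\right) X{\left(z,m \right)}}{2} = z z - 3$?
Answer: $-28329$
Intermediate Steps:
$X{\left(z,m \right)} = 6 - 2 z^{2}$ ($X{\left(z,m \right)} = - 2 \left(z z - 3\right) = - 2 \left(z^{2} - 3\right) = - 2 \left(-3 + z^{2}\right) = 6 - 2 z^{2}$)
$b{\left(M \right)} = -2$ ($b{\left(M \right)} = 6 - 2 \left(-2\right)^{2} = 6 - 8 = -2$)
$f{\left(g,h \right)} = 96$ ($f{\left(g,h \right)} = 6 - -90 = 6 + 90 = 96$)
$f{\left(b{\left(7 \right)} + 30,-120 \right)} - 28425 = 96 - 28425 = -28329$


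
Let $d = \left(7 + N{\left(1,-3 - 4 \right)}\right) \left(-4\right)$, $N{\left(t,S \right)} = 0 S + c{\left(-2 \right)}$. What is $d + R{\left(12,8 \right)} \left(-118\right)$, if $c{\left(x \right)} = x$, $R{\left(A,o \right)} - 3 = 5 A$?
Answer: $-7454$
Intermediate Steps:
$R{\left(A,o \right)} = 3 + 5 A$
$N{\left(t,S \right)} = -2$ ($N{\left(t,S \right)} = 0 S - 2 = 0 - 2 = -2$)
$d = -20$ ($d = \left(7 - 2\right) \left(-4\right) = 5 \left(-4\right) = -20$)
$d + R{\left(12,8 \right)} \left(-118\right) = -20 + \left(3 + 5 \cdot 12\right) \left(-118\right) = -20 + \left(3 + 60\right) \left(-118\right) = -20 + 63 \left(-118\right) = -20 - 7434 = -7454$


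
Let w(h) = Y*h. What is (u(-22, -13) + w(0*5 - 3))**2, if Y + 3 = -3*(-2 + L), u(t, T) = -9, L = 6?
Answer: 1296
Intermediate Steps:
Y = -15 (Y = -3 - 3*(-2 + 6) = -3 - 3*4 = -3 - 12 = -15)
w(h) = -15*h
(u(-22, -13) + w(0*5 - 3))**2 = (-9 - 15*(0*5 - 3))**2 = (-9 - 15*(0 - 3))**2 = (-9 - 15*(-3))**2 = (-9 + 45)**2 = 36**2 = 1296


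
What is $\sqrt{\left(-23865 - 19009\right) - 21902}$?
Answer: $2 i \sqrt{16194} \approx 254.51 i$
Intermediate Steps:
$\sqrt{\left(-23865 - 19009\right) - 21902} = \sqrt{-42874 - 21902} = \sqrt{-64776} = 2 i \sqrt{16194}$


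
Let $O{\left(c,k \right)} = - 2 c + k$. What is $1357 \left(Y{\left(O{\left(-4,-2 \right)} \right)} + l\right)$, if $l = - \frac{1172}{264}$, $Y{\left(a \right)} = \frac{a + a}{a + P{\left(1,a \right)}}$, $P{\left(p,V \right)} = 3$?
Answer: $- \frac{278185}{66} \approx -4214.9$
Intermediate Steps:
$O{\left(c,k \right)} = k - 2 c$
$Y{\left(a \right)} = \frac{2 a}{3 + a}$ ($Y{\left(a \right)} = \frac{a + a}{a + 3} = \frac{2 a}{3 + a}$)
$l = - \frac{293}{66}$ ($l = \left(-1172\right) \frac{1}{264} = - \frac{293}{66} \approx -4.4394$)
$1357 \left(Y{\left(O{\left(-4,-2 \right)} \right)} + l\right) = 1357 \left(\frac{2 \left(-2 - -8\right)}{3 - -6} - \frac{293}{66}\right) = 1357 \left(\frac{2 \left(-2 + 8\right)}{3 + \left(-2 + 8\right)} - \frac{293}{66}\right) = 1357 \left(2 \cdot 6 \frac{1}{3 + 6} - \frac{293}{66}\right) = 1357 \left(2 \cdot 6 \cdot \frac{1}{9} - \frac{293}{66}\right) = 1357 \left(\frac{4}{3} - \frac{293}{66}\right) = 1357 \left(- \frac{205}{66}\right) = - \frac{278185}{66}$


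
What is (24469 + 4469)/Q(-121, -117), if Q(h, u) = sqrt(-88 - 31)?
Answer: -4134*I*sqrt(119)/17 ≈ -2652.7*I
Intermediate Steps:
Q(h, u) = I*sqrt(119) (Q(h, u) = sqrt(-119) = I*sqrt(119))
(24469 + 4469)/Q(-121, -117) = (24469 + 4469)/((I*sqrt(119))) = 28938*(-I*sqrt(119)/119) = -4134*I*sqrt(119)/17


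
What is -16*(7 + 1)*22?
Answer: -2816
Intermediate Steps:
-16*(7 + 1)*22 = -16*8*22 = -128*22 = -2816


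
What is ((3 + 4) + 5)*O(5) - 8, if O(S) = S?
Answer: 52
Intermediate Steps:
((3 + 4) + 5)*O(5) - 8 = ((3 + 4) + 5)*5 - 8 = (7 + 5)*5 - 8 = 12*5 - 8 = 60 - 8 = 52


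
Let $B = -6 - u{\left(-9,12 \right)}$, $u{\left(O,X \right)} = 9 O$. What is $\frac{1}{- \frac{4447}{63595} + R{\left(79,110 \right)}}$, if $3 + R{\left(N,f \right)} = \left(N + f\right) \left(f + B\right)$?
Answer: $\frac{63595}{2223403943} \approx 2.8603 \cdot 10^{-5}$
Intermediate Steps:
$B = 75$ ($B = -6 - 9 \left(-9\right) = -6 - -81 = -6 + 81 = 75$)
$R{\left(N,f \right)} = -3 + \left(75 + f\right) \left(N + f\right)$ ($R{\left(N,f \right)} = -3 + \left(N + f\right) \left(f + 75\right) = -3 + \left(N + f\right) \left(75 + f\right) = -3 + \left(75 + f\right) \left(N + f\right)$)
$\frac{1}{- \frac{4447}{63595} + R{\left(79,110 \right)}} = \frac{1}{- \frac{4447}{63595} + \left(-3 + 110^{2} + 75 \cdot 79 + 75 \cdot 110 + 79 \cdot 110\right)} = \frac{1}{\left(-4447\right) \frac{1}{63595} + \left(-3 + 12100 + 5925 + 8250 + 8690\right)} = \frac{1}{- \frac{4447}{63595} + 34962} = \frac{1}{\frac{2223403943}{63595}} = \frac{63595}{2223403943}$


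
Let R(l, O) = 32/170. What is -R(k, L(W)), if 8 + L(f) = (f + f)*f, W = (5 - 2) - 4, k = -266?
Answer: -16/85 ≈ -0.18824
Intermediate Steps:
W = -1 (W = 3 - 4 = -1)
L(f) = -8 + 2*f² (L(f) = -8 + (f + f)*f = -8 + (2*f)*f = -8 + 2*f²)
R(l, O) = 16/85 (R(l, O) = 32*(1/170) = 16/85)
-R(k, L(W)) = -1*16/85 = -16/85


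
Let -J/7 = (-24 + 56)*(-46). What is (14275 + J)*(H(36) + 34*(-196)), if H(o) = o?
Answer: -162909612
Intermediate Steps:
J = 10304 (J = -7*(-24 + 56)*(-46) = -224*(-46) = -7*(-1472) = 10304)
(14275 + J)*(H(36) + 34*(-196)) = (14275 + 10304)*(36 + 34*(-196)) = 24579*(36 - 6664) = 24579*(-6628) = -162909612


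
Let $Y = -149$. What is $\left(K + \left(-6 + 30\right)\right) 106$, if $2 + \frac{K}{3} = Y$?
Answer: $-45474$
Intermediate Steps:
$K = -453$ ($K = -6 + 3 \left(-149\right) = -6 - 447 = -453$)
$\left(K + \left(-6 + 30\right)\right) 106 = \left(-453 + \left(-6 + 30\right)\right) 106 = \left(-453 + 24\right) 106 = \left(-429\right) 106 = -45474$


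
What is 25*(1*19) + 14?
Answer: 489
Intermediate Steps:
25*(1*19) + 14 = 25*19 + 14 = 475 + 14 = 489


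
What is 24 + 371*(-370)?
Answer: -137246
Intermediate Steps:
24 + 371*(-370) = 24 - 137270 = -137246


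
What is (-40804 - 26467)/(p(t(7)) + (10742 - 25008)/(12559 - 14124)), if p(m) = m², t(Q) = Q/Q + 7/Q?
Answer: -105279115/20526 ≈ -5129.1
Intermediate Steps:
t(Q) = 1 + 7/Q
(-40804 - 26467)/(p(t(7)) + (10742 - 25008)/(12559 - 14124)) = (-40804 - 26467)/(((7 + 7)/7)² + (10742 - 25008)/(12559 - 14124)) = -67271/(((⅐)*14)² - 14266/(-1565)) = -67271/(2² - 14266*(-1/1565)) = -67271/(4 + 14266/1565) = -67271/20526/1565 = -67271*1565/20526 = -105279115/20526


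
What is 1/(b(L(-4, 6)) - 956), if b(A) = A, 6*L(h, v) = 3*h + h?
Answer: -3/2876 ≈ -0.0010431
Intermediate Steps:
L(h, v) = 2*h/3 (L(h, v) = (3*h + h)/6 = (4*h)/6 = 2*h/3)
1/(b(L(-4, 6)) - 956) = 1/((⅔)*(-4) - 956) = 1/(-8/3 - 956) = 1/(-2876/3) = -3/2876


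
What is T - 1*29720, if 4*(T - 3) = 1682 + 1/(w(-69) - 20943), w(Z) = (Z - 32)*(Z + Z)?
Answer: -820887931/28020 ≈ -29297.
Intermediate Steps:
w(Z) = 2*Z*(-32 + Z) (w(Z) = (-32 + Z)*(2*Z) = 2*Z*(-32 + Z))
T = 11866469/28020 (T = 3 + (1682 + 1/(2*(-69)*(-32 - 69) - 20943))/4 = 3 + (1682 + 1/(2*(-69)*(-101) - 20943))/4 = 3 + (1682 + 1/(13938 - 20943))/4 = 3 + (1682 + 1/(-7005))/4 = 3 + (1682 - 1/7005)/4 = 3 + (1/4)*(11782409/7005) = 3 + 11782409/28020 = 11866469/28020 ≈ 423.50)
T - 1*29720 = 11866469/28020 - 1*29720 = 11866469/28020 - 29720 = -820887931/28020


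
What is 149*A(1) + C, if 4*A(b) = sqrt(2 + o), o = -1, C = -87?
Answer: -199/4 ≈ -49.750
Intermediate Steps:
A(b) = 1/4 (A(b) = sqrt(2 - 1)/4 = sqrt(1)/4 = (1/4)*1 = 1/4)
149*A(1) + C = 149*(1/4) - 87 = 149/4 - 87 = -199/4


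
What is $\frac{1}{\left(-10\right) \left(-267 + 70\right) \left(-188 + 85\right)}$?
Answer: $- \frac{1}{202910} \approx -4.9283 \cdot 10^{-6}$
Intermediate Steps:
$\frac{1}{\left(-10\right) \left(-267 + 70\right) \left(-188 + 85\right)} = \frac{1}{\left(-10\right) \left(\left(-197\right) \left(-103\right)\right)} = \frac{1}{\left(-10\right) 20291} = \frac{1}{-202910} = - \frac{1}{202910}$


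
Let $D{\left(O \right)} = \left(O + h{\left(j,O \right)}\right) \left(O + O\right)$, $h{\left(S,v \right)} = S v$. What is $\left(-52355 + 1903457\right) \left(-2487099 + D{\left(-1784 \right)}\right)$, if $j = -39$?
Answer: $-452351861338410$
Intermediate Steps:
$D{\left(O \right)} = - 76 O^{2}$ ($D{\left(O \right)} = \left(O - 39 O\right) \left(O + O\right) = - 38 O 2 O = - 76 O^{2}$)
$\left(-52355 + 1903457\right) \left(-2487099 + D{\left(-1784 \right)}\right) = \left(-52355 + 1903457\right) \left(-2487099 - 76 \left(-1784\right)^{2}\right) = 1851102 \left(-2487099 - 241881856\right) = 1851102 \left(-244368955\right) = -452351861338410$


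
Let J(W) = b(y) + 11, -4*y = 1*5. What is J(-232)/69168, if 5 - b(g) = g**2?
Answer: 7/33536 ≈ 0.00020873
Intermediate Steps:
y = -5/4 ≈ -1.2500
b(g) = 5 - g**2
J(W) = 231/16 (J(W) = (5 - (-5/4)**2) + 11 = (5 - 1*25/16) + 11 = (5 - 25/16) + 11 = 55/16 + 11 = 231/16)
J(-232)/69168 = (231/16)/69168 = (231/16)*(1/69168) = 7/33536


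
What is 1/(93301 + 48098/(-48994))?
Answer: 24497/2285570548 ≈ 1.0718e-5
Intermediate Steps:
1/(93301 + 48098/(-48994)) = 1/(93301 + 48098*(-1/48994)) = 1/(93301 - 24049/24497) = 1/(2285570548/24497) = 24497/2285570548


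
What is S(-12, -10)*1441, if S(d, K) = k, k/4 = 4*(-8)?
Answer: -184448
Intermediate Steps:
k = -128 (k = 4*(4*(-8)) = 4*(-32) = -128)
S(d, K) = -128
S(-12, -10)*1441 = -128*1441 = -184448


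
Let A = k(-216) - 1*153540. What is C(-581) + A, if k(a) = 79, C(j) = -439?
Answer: -153900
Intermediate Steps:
A = -153461 (A = 79 - 1*153540 = 79 - 153540 = -153461)
C(-581) + A = -439 - 153461 = -153900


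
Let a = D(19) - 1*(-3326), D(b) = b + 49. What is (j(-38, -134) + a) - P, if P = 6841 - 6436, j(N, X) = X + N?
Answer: 2817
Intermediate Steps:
D(b) = 49 + b
j(N, X) = N + X
a = 3394 (a = (49 + 19) - 1*(-3326) = 68 + 3326 = 3394)
P = 405
(j(-38, -134) + a) - P = ((-38 - 134) + 3394) - 1*405 = (-172 + 3394) - 405 = 3222 - 405 = 2817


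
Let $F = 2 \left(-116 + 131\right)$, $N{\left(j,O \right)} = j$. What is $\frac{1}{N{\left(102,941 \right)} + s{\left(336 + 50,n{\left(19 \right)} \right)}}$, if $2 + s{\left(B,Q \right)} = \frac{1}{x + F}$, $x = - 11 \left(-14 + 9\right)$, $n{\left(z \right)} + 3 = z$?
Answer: $\frac{85}{8501} \approx 0.0099988$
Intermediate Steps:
$n{\left(z \right)} = -3 + z$
$F = 30$ ($F = 2 \cdot 15 = 30$)
$x = 55$ ($x = \left(-11\right) \left(-5\right) = 55$)
$s{\left(B,Q \right)} = - \frac{169}{85}$ ($s{\left(B,Q \right)} = -2 + \frac{1}{55 + 30} = -2 + \frac{1}{85} = - \frac{169}{85}$)
$\frac{1}{N{\left(102,941 \right)} + s{\left(336 + 50,n{\left(19 \right)} \right)}} = \frac{1}{102 - \frac{169}{85}} = \frac{1}{\frac{8501}{85}} = \frac{85}{8501}$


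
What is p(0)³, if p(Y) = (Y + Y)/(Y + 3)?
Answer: 0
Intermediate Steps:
p(Y) = 2*Y/(3 + Y) (p(Y) = (2*Y)/(3 + Y) = 2*Y/(3 + Y))
p(0)³ = (2*0/(3 + 0))³ = (2*0/3)³ = (2*0*(⅓))³ = 0³ = 0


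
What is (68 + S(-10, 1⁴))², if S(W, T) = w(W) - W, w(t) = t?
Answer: 4624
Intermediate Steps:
S(W, T) = 0 (S(W, T) = W - W = 0)
(68 + S(-10, 1⁴))² = (68 + 0)² = 68² = 4624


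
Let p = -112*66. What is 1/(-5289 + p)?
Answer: -1/12681 ≈ -7.8858e-5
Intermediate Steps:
p = -7392
1/(-5289 + p) = 1/(-5289 - 7392) = 1/(-12681) = -1/12681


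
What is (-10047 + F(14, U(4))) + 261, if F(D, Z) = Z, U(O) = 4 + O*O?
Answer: -9766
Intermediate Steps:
U(O) = 4 + O²
(-10047 + F(14, U(4))) + 261 = (-10047 + (4 + 4²)) + 261 = (-10047 + (4 + 16)) + 261 = (-10047 + 20) + 261 = -10027 + 261 = -9766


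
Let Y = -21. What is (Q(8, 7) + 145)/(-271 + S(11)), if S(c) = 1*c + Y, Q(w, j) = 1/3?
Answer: -436/843 ≈ -0.51720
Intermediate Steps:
Q(w, j) = ⅓
S(c) = -21 + c (S(c) = 1*c - 21 = c - 21 = -21 + c)
(Q(8, 7) + 145)/(-271 + S(11)) = (⅓ + 145)/(-271 + (-21 + 11)) = 436/(3*(-271 - 10)) = (436/3)/(-281) = (436/3)*(-1/281) = -436/843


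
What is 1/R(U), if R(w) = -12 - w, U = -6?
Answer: -1/6 ≈ -0.16667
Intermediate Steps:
1/R(U) = 1/(-12 - 1*(-6)) = 1/(-12 + 6) = 1/(-6) = -1/6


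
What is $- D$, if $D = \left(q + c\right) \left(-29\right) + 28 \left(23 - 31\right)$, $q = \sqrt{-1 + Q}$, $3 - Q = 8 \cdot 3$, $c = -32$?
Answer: $-704 + 29 i \sqrt{22} \approx -704.0 + 136.02 i$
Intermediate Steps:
$Q = -21$ ($Q = 3 - 8 \cdot 3 = 3 - 24 = -21$)
$q = i \sqrt{22}$ ($q = \sqrt{-1 - 21} = \sqrt{-22} = i \sqrt{22} \approx 4.6904 i$)
$D = 704 - 29 i \sqrt{22}$ ($D = \left(i \sqrt{22} - 32\right) \left(-29\right) + 28 \left(23 - 31\right) = \left(-32 + i \sqrt{22}\right) \left(-29\right) + 28 \left(-8\right) = \left(928 - 29 i \sqrt{22}\right) - 224 = 704 - 29 i \sqrt{22} \approx 704.0 - 136.02 i$)
$- D = - (704 - 29 i \sqrt{22}) = -704 + 29 i \sqrt{22}$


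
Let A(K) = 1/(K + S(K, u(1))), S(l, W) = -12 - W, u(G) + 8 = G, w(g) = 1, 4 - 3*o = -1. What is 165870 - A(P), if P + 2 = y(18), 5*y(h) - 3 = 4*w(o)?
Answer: 4644365/28 ≈ 1.6587e+5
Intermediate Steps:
o = 5/3 (o = 4/3 - ⅓*(-1) = 4/3 + ⅓ = 5/3 ≈ 1.6667)
u(G) = -8 + G
y(h) = 7/5 (y(h) = ⅗ + (4*1)/5 = ⅗ + (⅕)*4 = ⅗ + ⅘ = 7/5)
P = -⅗ (P = -2 + 7/5 = -⅗ ≈ -0.60000)
A(K) = 1/(-5 + K) (A(K) = 1/(K + (-12 - (-8 + 1))) = 1/(K + (-12 - 1*(-7))) = 1/(K + (-12 + 7)) = 1/(K - 5) = 1/(-5 + K))
165870 - A(P) = 165870 - 1/(-5 - ⅗) = 165870 - 1/(-28/5) = 165870 - 1*(-5/28) = 165870 + 5/28 = 4644365/28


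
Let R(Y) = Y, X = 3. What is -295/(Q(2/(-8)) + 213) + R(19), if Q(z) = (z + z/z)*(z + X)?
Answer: 60659/3441 ≈ 17.628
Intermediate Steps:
Q(z) = (1 + z)*(3 + z) (Q(z) = (z + z/z)*(z + 3) = (z + 1)*(3 + z) = (1 + z)*(3 + z))
-295/(Q(2/(-8)) + 213) + R(19) = -295/((3 + (2/(-8))**2 + 4*(2/(-8))) + 213) + 19 = -295/((3 + (2*(-1/8))**2 + 4*(2*(-1/8))) + 213) + 19 = -295/((3 + (-1/4)**2 + 4*(-1/4)) + 213) + 19 = -295/((3 + 1/16 - 1) + 213) + 19 = -295/(33/16 + 213) + 19 = -295/3441/16 + 19 = -295*16/3441 + 19 = -4720/3441 + 19 = 60659/3441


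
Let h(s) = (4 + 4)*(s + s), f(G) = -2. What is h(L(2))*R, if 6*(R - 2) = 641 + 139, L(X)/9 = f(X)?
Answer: -38016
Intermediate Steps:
L(X) = -18 (L(X) = 9*(-2) = -18)
R = 132 (R = 2 + (641 + 139)/6 = 2 + (1/6)*780 = 2 + 130 = 132)
h(s) = 16*s (h(s) = 8*(2*s) = 16*s)
h(L(2))*R = (16*(-18))*132 = -288*132 = -38016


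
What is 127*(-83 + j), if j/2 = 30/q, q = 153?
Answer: -535051/51 ≈ -10491.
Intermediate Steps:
j = 20/51 (j = 2*(30/153) = 2*(30*(1/153)) = 2*(10/51) = 20/51 ≈ 0.39216)
127*(-83 + j) = 127*(-83 + 20/51) = 127*(-4213/51) = -535051/51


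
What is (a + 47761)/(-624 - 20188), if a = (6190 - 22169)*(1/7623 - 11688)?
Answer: -8279389535/922383 ≈ -8976.1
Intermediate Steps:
a = 1423690917917/7623 (a = -15979*(1/7623 - 11688) = -15979*(-89097623/7623) = 1423690917917/7623 ≈ 1.8676e+8)
(a + 47761)/(-624 - 20188) = (1423690917917/7623 + 47761)/(-624 - 20188) = (1424055000020/7623)/(-20812) = (1424055000020/7623)*(-1/20812) = -8279389535/922383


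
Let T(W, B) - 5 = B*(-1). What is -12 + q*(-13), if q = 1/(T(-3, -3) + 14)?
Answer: -277/22 ≈ -12.591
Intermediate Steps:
T(W, B) = 5 - B (T(W, B) = 5 + B*(-1) = 5 - B)
q = 1/22 (q = 1/((5 - 1*(-3)) + 14) = 1/((5 + 3) + 14) = 1/(8 + 14) = 1/22 ≈ 0.045455)
-12 + q*(-13) = -12 + (1/22)*(-13) = -12 - 13/22 = -277/22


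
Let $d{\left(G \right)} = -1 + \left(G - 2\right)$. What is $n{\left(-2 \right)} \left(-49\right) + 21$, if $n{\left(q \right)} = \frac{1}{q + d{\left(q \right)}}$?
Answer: $28$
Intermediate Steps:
$d{\left(G \right)} = -3 + G$ ($d{\left(G \right)} = -1 + \left(-2 + G\right) = -3 + G$)
$n{\left(q \right)} = \frac{1}{-3 + 2 q}$ ($n{\left(q \right)} = \frac{1}{q + \left(-3 + q\right)} = \frac{1}{-3 + 2 q}$)
$n{\left(-2 \right)} \left(-49\right) + 21 = \frac{1}{-3 + 2 \left(-2\right)} \left(-49\right) + 21 = \frac{1}{-3 - 4} \left(-49\right) + 21 = \frac{1}{-7} \left(-49\right) + 21 = \left(- \frac{1}{7}\right) \left(-49\right) + 21 = 7 + 21 = 28$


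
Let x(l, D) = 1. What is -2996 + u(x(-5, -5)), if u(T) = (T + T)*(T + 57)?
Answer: -2880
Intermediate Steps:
u(T) = 2*T*(57 + T) (u(T) = (2*T)*(57 + T) = 2*T*(57 + T))
-2996 + u(x(-5, -5)) = -2996 + 2*1*(57 + 1) = -2996 + 2*1*58 = -2996 + 116 = -2880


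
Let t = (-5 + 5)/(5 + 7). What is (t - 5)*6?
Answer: -30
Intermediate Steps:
t = 0 (t = 0/12 = 0*(1/12) = 0)
(t - 5)*6 = (0 - 5)*6 = -5*6 = -30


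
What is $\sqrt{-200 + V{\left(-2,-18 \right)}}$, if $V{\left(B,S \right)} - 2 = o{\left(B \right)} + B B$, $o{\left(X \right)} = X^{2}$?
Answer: $i \sqrt{190} \approx 13.784 i$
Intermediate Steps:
$V{\left(B,S \right)} = 2 + 2 B^{2}$ ($V{\left(B,S \right)} = 2 + \left(B^{2} + B B\right) = 2 + \left(B^{2} + B^{2}\right) = 2 + 2 B^{2}$)
$\sqrt{-200 + V{\left(-2,-18 \right)}} = \sqrt{-200 + \left(2 + 2 \left(-2\right)^{2}\right)} = \sqrt{-200 + \left(2 + 2 \cdot 4\right)} = \sqrt{-200 + \left(2 + 8\right)} = \sqrt{-200 + 10} = \sqrt{-190} = i \sqrt{190}$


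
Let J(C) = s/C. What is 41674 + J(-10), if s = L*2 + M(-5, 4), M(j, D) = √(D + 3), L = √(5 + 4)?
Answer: 208367/5 - √7/10 ≈ 41673.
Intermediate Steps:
L = 3 (L = √9 = 3)
M(j, D) = √(3 + D)
s = 6 + √7 (s = 3*2 + √(3 + 4) = 6 + √7 ≈ 8.6458)
J(C) = (6 + √7)/C
41674 + J(-10) = 41674 + (6 + √7)/(-10) = 41674 - (6 + √7)/10 = 41674 + (-⅗ - √7/10) = 208367/5 - √7/10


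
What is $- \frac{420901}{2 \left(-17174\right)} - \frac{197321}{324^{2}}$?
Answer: $\frac{9351730417}{901428912} \approx 10.374$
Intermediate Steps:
$- \frac{420901}{2 \left(-17174\right)} - \frac{197321}{324^{2}} = - \frac{420901}{-34348} - \frac{197321}{104976} = \left(-420901\right) \left(- \frac{1}{34348}\right) - \frac{197321}{104976} = \frac{420901}{34348} - \frac{197321}{104976} = \frac{9351730417}{901428912}$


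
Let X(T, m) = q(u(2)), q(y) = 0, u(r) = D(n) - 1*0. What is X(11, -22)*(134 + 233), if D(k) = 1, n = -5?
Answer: 0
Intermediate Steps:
u(r) = 1 (u(r) = 1 - 1*0 = 1 + 0 = 1)
X(T, m) = 0
X(11, -22)*(134 + 233) = 0*(134 + 233) = 0*367 = 0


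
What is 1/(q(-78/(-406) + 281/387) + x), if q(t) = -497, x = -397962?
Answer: -1/398459 ≈ -2.5097e-6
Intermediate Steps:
1/(q(-78/(-406) + 281/387) + x) = 1/(-497 - 397962) = 1/(-398459) = -1/398459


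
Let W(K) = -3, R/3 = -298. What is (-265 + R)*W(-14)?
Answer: 3477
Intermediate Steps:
R = -894 (R = 3*(-298) = -894)
(-265 + R)*W(-14) = (-265 - 894)*(-3) = -1159*(-3) = 3477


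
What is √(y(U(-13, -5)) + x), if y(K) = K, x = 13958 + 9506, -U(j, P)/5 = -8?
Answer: 4*√1469 ≈ 153.31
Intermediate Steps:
U(j, P) = 40 (U(j, P) = -5*(-8) = 40)
x = 23464
√(y(U(-13, -5)) + x) = √(40 + 23464) = √23504 = 4*√1469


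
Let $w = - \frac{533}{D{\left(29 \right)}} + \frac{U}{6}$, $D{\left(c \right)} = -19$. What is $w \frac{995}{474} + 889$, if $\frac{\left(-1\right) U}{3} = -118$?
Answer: $\frac{4826032}{4503} \approx 1071.7$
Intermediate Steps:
$U = 354$ ($U = \left(-3\right) \left(-118\right) = 354$)
$w = \frac{1654}{19}$ ($w = - \frac{533}{-19} + \frac{354}{6} = \left(-533\right) \left(- \frac{1}{19}\right) + 354 \cdot \frac{1}{6} = \frac{533}{19} + 59 = \frac{1654}{19} \approx 87.053$)
$w \frac{995}{474} + 889 = \frac{1654 \cdot \frac{995}{474}}{19} + 889 = \frac{1654 \cdot 995 \cdot \frac{1}{474}}{19} + 889 = \frac{1654}{19} \cdot \frac{995}{474} + 889 = \frac{822865}{4503} + 889 = \frac{4826032}{4503}$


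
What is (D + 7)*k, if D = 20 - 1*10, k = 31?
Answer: 527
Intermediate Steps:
D = 10 (D = 20 - 10 = 10)
(D + 7)*k = (10 + 7)*31 = 17*31 = 527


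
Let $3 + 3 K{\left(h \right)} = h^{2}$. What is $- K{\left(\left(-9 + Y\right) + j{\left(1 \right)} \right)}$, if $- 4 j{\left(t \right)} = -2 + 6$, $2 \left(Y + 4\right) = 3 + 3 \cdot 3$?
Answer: $- \frac{61}{3} \approx -20.333$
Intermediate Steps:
$Y = 2$ ($Y = -4 + \frac{3 + 3 \cdot 3}{2} = -4 + \frac{3 + 9}{2} = -4 + \frac{1}{2} \cdot 12 = -4 + 6 = 2$)
$j{\left(t \right)} = -1$ ($j{\left(t \right)} = - \frac{-2 + 6}{4} = \left(- \frac{1}{4}\right) 4 = -1$)
$K{\left(h \right)} = -1 + \frac{h^{2}}{3}$
$- K{\left(\left(-9 + Y\right) + j{\left(1 \right)} \right)} = - (-1 + \frac{\left(\left(-9 + 2\right) - 1\right)^{2}}{3}) = - (-1 + \frac{\left(-7 - 1\right)^{2}}{3}) = - (-1 + \frac{\left(-8\right)^{2}}{3}) = - (-1 + \frac{1}{3} \cdot 64) = - (-1 + \frac{64}{3}) = \left(-1\right) \frac{61}{3} = - \frac{61}{3}$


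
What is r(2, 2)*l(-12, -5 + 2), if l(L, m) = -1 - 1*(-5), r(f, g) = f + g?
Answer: 16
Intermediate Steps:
l(L, m) = 4 (l(L, m) = -1 + 5 = 4)
r(2, 2)*l(-12, -5 + 2) = (2 + 2)*4 = 4*4 = 16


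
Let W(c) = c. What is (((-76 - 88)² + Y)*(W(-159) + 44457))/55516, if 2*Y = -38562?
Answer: 168664635/27758 ≈ 6076.3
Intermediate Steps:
Y = -19281 (Y = (½)*(-38562) = -19281)
(((-76 - 88)² + Y)*(W(-159) + 44457))/55516 = (((-76 - 88)² - 19281)*(-159 + 44457))/55516 = (((-164)² - 19281)*44298)*(1/55516) = ((26896 - 19281)*44298)*(1/55516) = (7615*44298)*(1/55516) = 337329270*(1/55516) = 168664635/27758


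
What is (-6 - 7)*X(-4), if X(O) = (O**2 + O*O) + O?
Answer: -364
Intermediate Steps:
X(O) = O + 2*O**2 (X(O) = (O**2 + O**2) + O = 2*O**2 + O = O + 2*O**2)
(-6 - 7)*X(-4) = (-6 - 7)*(-4*(1 + 2*(-4))) = -(-52)*(1 - 8) = -(-52)*(-7) = -13*28 = -364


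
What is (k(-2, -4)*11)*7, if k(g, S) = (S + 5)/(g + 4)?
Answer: 77/2 ≈ 38.500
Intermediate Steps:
k(g, S) = (5 + S)/(4 + g)
(k(-2, -4)*11)*7 = (((5 - 4)/(4 - 2))*11)*7 = ((1/2)*11)*7 = (11/2)*7 = 77/2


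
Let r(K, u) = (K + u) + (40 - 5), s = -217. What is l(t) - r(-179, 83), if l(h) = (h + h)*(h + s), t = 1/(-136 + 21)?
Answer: 856637/13225 ≈ 64.774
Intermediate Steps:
t = -1/115 (t = 1/(-115) = -1/115 ≈ -0.0086956)
l(h) = 2*h*(-217 + h) (l(h) = (h + h)*(h - 217) = (2*h)*(-217 + h) = 2*h*(-217 + h))
r(K, u) = 35 + K + u (r(K, u) = (K + u) + 35 = 35 + K + u)
l(t) - r(-179, 83) = 2*(-1/115)*(-217 - 1/115) - (35 - 179 + 83) = 2*(-1/115)*(-24956/115) - 1*(-61) = 49912/13225 + 61 = 856637/13225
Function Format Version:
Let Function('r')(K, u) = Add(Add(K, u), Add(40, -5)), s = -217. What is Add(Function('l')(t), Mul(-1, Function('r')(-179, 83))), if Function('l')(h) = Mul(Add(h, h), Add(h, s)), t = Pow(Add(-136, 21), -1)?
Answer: Rational(856637, 13225) ≈ 64.774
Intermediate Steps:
t = Rational(-1, 115) (t = Pow(-115, -1) = Rational(-1, 115) ≈ -0.0086956)
Function('l')(h) = Mul(2, h, Add(-217, h)) (Function('l')(h) = Mul(Add(h, h), Add(h, -217)) = Mul(Mul(2, h), Add(-217, h)) = Mul(2, h, Add(-217, h)))
Function('r')(K, u) = Add(35, K, u) (Function('r')(K, u) = Add(Add(K, u), 35) = Add(35, K, u))
Add(Function('l')(t), Mul(-1, Function('r')(-179, 83))) = Add(Mul(2, Rational(-1, 115), Add(-217, Rational(-1, 115))), Mul(-1, Add(35, -179, 83))) = Add(Mul(2, Rational(-1, 115), Rational(-24956, 115)), Mul(-1, -61)) = Add(Rational(49912, 13225), 61) = Rational(856637, 13225)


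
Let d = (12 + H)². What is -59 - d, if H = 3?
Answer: -284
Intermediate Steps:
d = 225 (d = (12 + 3)² = 15² = 225)
-59 - d = -59 - 1*225 = -59 - 225 = -284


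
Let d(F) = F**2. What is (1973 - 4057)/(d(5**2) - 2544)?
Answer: 2084/1919 ≈ 1.0860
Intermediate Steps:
(1973 - 4057)/(d(5**2) - 2544) = (1973 - 4057)/((5**2)**2 - 2544) = -2084/(25**2 - 2544) = -2084/(625 - 2544) = -2084/(-1919) = -2084*(-1/1919) = 2084/1919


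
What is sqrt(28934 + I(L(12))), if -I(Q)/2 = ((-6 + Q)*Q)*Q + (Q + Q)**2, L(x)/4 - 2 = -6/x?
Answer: sqrt(28646) ≈ 169.25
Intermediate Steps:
L(x) = 8 - 24/x (L(x) = 8 + 4*(-6/x) = 8 - 24/x)
I(Q) = -8*Q**2 - 2*Q**2*(-6 + Q) (I(Q) = -2*(((-6 + Q)*Q)*Q + (Q + Q)**2) = -2*((Q*(-6 + Q))*Q + (2*Q)**2) = -2*(Q**2*(-6 + Q) + 4*Q**2) = -2*(4*Q**2 + Q**2*(-6 + Q)) = -8*Q**2 - 2*Q**2*(-6 + Q))
sqrt(28934 + I(L(12))) = sqrt(28934 + 2*(8 - 24/12)**2*(2 - (8 - 24/12))) = sqrt(28934 + 2*(8 - 24*1/12)**2*(2 - (8 - 24*1/12))) = sqrt(28934 + 2*(8 - 2)**2*(2 - (8 - 2))) = sqrt(28934 + 2*6**2*(2 - 1*6)) = sqrt(28934 + 2*36*(2 - 6)) = sqrt(28934 + 2*36*(-4)) = sqrt(28934 - 288) = sqrt(28646)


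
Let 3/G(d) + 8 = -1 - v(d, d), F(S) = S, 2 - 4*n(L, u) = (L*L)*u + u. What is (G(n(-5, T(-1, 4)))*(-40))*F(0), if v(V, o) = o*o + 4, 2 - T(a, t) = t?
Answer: 0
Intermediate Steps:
T(a, t) = 2 - t
n(L, u) = 1/2 - u/4 - u*L**2/4 (n(L, u) = 1/2 - ((L*L)*u + u)/4 = 1/2 - (L**2*u + u)/4 = 1/2 - (u*L**2 + u)/4 = 1/2 - (u + u*L**2)/4 = 1/2 + (-u/4 - u*L**2/4) = 1/2 - u/4 - u*L**2/4)
v(V, o) = 4 + o**2 (v(V, o) = o**2 + 4 = 4 + o**2)
G(d) = 3/(-13 - d**2) (G(d) = 3/(-8 + (-1 - (4 + d**2))) = 3/(-8 + (-1 + (-4 - d**2))) = 3/(-8 + (-5 - d**2)) = 3/(-13 - d**2))
(G(n(-5, T(-1, 4)))*(-40))*F(0) = (-3/(13 + (1/2 - (2 - 1*4)/4 - 1/4*(2 - 1*4)*(-5)**2)**2)*(-40))*0 = (-3/(13 + (1/2 - (2 - 4)/4 - 1/4*(2 - 4)*25)**2)*(-40))*0 = (-3/(13 + (1/2 - 1/4*(-2) - 1/4*(-2)*25)**2)*(-40))*0 = (-3/(13 + (1/2 + 1/2 + 25/2)**2)*(-40))*0 = (-3/(13 + (27/2)**2)*(-40))*0 = (-3/(13 + 729/4)*(-40))*0 = (-3/781/4*(-40))*0 = (-3*4/781*(-40))*0 = -12/781*(-40)*0 = (480/781)*0 = 0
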